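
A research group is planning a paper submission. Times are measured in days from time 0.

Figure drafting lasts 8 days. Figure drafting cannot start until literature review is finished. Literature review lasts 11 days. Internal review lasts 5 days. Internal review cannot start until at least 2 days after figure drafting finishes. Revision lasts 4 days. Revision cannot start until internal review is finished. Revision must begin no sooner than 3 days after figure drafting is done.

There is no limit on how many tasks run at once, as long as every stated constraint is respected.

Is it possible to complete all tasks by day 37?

Yes

Literature review can start immediately at day 0; it finishes at day 11.
Figure drafting cannot begin until literature review (finishes day 11). It runs from day 11 to 11 + 8 = day 19.
After figure drafting (finishes day 19, plus 2-day gap → day 21), internal review can start at day 21 and finishes at day 26.
Revision needs all of internal review (finishes day 26); figure drafting (finishes day 19, plus 3-day gap → day 22). That puts its earliest start at day 26; it finishes at 26 + 4 = day 30.
Every task is finished by day 30, which is no later than the deadline of 37, so the schedule is feasible.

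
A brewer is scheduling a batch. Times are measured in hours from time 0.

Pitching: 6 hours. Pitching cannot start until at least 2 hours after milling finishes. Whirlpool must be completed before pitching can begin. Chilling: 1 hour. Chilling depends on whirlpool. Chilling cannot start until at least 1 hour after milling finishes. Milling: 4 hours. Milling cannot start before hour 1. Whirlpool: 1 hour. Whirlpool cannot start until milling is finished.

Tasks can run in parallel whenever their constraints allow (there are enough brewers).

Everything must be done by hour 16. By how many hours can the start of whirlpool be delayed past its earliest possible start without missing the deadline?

Milling cannot begin until its own release at hour 1. It runs from hour 1 to 1 + 4 = hour 5.
After milling (finishes hour 5), whirlpool can start at hour 5 and finishes at hour 6.

Working backward from the deadline:
Nothing follows chilling; the deadline of hour 16 is its only limit. It must start by 16 − 1 = hour 15.
Pitching has no dependents, so it just needs to finish by hour 16. Starting by 16 − 6 = hour 10 achieves that.
Whirlpool has several dependents: chilling (must start by hour 15); pitching (must start by hour 10). The earliest of those limits is hour 10, so whirlpool must start by 10 − 1 = hour 9.
So whirlpool can start as early as hour 5 and as late as hour 9, giving 9 − 5 = 4 hours of slack.

4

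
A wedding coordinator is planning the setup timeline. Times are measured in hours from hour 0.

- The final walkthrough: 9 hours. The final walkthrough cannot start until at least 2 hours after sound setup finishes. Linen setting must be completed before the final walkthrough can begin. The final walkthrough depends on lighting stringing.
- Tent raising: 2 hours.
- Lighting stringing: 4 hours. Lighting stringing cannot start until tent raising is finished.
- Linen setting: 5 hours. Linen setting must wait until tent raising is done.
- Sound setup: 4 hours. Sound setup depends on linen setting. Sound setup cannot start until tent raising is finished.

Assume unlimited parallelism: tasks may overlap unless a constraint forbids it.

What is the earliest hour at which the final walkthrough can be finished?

Tent raising has no prerequisites, so it starts at hour 0 and finishes at hour 2.
After tent raising (finishes hour 2), lighting stringing can start at hour 2 and finishes at hour 6.
Linen setting waits on tent raising (finishes hour 2), so it starts at hour 2 and finishes at 2 + 5 = hour 7.
Sound setup cannot start until linen setting (finishes hour 7); tent raising (finishes hour 2). The controlling bound is hour 7, so sound setup finishes at 7 + 4 = hour 11.
For the final walkthrough: sound setup (finishes hour 11, plus 2-hour gap → hour 13); linen setting (finishes hour 7); lighting stringing (finishes hour 6). Taking the maximum gives a start of hour 13, and it finishes at 13 + 9 = hour 22.

22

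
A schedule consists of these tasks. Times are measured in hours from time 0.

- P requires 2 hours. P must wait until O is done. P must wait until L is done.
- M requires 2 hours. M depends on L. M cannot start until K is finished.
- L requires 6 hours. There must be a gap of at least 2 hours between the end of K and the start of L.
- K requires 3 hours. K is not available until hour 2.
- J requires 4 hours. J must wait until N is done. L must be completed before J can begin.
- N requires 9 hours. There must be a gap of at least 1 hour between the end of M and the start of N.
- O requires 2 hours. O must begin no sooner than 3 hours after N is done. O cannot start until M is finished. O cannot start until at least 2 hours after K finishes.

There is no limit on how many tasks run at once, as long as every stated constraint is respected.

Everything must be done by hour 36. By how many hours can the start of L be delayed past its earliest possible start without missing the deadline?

4

K waits on its own release at hour 2, so it starts at hour 2 and finishes at 2 + 3 = hour 5.
After K (finishes hour 5, plus 2-hour gap → hour 7), L can start at hour 7 and finishes at hour 13.

Working backward from the deadline:
J has no dependents, so it just needs to finish by hour 36. Starting by 36 − 4 = hour 32 achieves that.
P must finish by hour 36; it takes 2 hours, so it must start by 36 − 2 = hour 34.
O must finish before P (must start by hour 34). With a 2-hour duration, O must start by 34 − 2 = hour 32.
For N: J (must start by hour 32); O (must start by hour 32, minus 3-hour gap → hour 29). The most restrictive is hour 29; with a 9-hour duration, N must start by hour 20.
For M: N (must start by hour 20, minus 1-hour gap → hour 19); O (must start by hour 32). The most restrictive is hour 19; with a 2-hour duration, M must start by hour 17.
L has several dependents: J (must start by hour 32); M (must start by hour 17); P (must start by hour 34). The earliest of those limits is hour 17, so L must start by 17 − 6 = hour 11.
So L can start as early as hour 7 and as late as hour 11, giving 11 − 7 = 4 hours of slack.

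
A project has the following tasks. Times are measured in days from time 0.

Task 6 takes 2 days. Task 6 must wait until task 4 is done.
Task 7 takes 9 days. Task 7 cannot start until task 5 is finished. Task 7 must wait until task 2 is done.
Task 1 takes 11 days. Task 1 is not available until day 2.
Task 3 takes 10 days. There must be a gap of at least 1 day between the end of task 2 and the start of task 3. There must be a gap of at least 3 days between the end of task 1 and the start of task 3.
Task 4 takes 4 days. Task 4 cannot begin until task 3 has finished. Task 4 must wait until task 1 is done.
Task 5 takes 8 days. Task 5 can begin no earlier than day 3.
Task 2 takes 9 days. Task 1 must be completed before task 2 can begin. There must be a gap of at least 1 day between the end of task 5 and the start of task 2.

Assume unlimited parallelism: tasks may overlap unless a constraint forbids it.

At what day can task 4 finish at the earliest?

37

Task 5 cannot begin until its own release at day 3. It runs from day 3 to 3 + 8 = day 11.
Task 1 cannot begin until its own release at day 2. It runs from day 2 to 2 + 11 = day 13.
Task 2 needs all of task 1 (finishes day 13); task 5 (finishes day 11, plus 1-day gap → day 12). That puts its earliest start at day 13; it finishes at 13 + 9 = day 22.
For task 3: task 2 (finishes day 22, plus 1-day gap → day 23); task 1 (finishes day 13, plus 3-day gap → day 16). Taking the maximum gives a start of day 23, and it finishes at 23 + 10 = day 33.
For task 4: task 3 (finishes day 33); task 1 (finishes day 13). Taking the maximum gives a start of day 33, and it finishes at 33 + 4 = day 37.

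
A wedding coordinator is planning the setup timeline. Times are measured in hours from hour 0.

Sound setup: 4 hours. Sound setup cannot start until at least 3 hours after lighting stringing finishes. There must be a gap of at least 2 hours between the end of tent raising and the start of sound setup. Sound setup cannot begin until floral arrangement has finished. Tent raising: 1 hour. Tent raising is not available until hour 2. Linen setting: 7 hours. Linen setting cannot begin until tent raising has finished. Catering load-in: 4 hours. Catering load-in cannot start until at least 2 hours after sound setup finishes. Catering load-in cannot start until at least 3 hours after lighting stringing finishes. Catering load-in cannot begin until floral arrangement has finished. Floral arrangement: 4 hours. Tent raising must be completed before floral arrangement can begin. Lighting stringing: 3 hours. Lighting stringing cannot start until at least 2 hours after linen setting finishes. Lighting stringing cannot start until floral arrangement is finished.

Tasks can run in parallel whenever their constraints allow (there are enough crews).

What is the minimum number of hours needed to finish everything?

28

Tent raising cannot begin until its own release at hour 2. It runs from hour 2 to 2 + 1 = hour 3.
Floral arrangement cannot begin until tent raising (finishes hour 3). It runs from hour 3 to 3 + 4 = hour 7.
Linen setting cannot begin until tent raising (finishes hour 3). It runs from hour 3 to 3 + 7 = hour 10.
Lighting stringing needs all of linen setting (finishes hour 10, plus 2-hour gap → hour 12); floral arrangement (finishes hour 7). That puts its earliest start at hour 12; it finishes at 12 + 3 = hour 15.
Sound setup cannot start until lighting stringing (finishes hour 15, plus 3-hour gap → hour 18); tent raising (finishes hour 3, plus 2-hour gap → hour 5); floral arrangement (finishes hour 7). The controlling bound is hour 18, so sound setup finishes at 18 + 4 = hour 22.
Catering load-in needs all of sound setup (finishes hour 22, plus 2-hour gap → hour 24); lighting stringing (finishes hour 15, plus 3-hour gap → hour 18); floral arrangement (finishes hour 7). That puts its earliest start at hour 24; it finishes at 24 + 4 = hour 28.
All tasks are finished once the last one completes. Finish times: Tent raising at 3, Linen setting at 10, Floral arrangement at 7, Lighting stringing at 15, Sound setup at 22, Catering load-in at 28. The latest is hour 28.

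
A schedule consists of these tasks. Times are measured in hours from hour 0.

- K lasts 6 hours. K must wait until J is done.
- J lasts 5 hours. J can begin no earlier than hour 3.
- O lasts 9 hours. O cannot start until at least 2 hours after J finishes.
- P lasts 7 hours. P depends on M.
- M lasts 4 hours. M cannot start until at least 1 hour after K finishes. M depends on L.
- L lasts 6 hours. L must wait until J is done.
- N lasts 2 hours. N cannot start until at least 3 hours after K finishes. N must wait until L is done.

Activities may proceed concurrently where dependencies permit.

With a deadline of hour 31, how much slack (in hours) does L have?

After its own release at hour 3, J can start at hour 3 and finishes at hour 8.
L cannot begin until J (finishes hour 8). It runs from hour 8 to 8 + 6 = hour 14.

Working backward from the deadline:
P has no dependents, so it just needs to finish by hour 31. Starting by 31 − 7 = hour 24 achieves that.
M has to be done before P (must start by hour 24). That means finishing by hour 24, i.e. starting by 24 − 4 = hour 20.
N has no dependents, so it just needs to finish by hour 31. Starting by 31 − 2 = hour 29 achieves that.
L feeds M (must start by hour 20); N (must start by hour 29). Taking the minimum, L must finish by hour 20 and start by 20 − 6 = hour 14.
So L can start as early as hour 8 and as late as hour 14, giving 14 − 8 = 6 hours of slack.

6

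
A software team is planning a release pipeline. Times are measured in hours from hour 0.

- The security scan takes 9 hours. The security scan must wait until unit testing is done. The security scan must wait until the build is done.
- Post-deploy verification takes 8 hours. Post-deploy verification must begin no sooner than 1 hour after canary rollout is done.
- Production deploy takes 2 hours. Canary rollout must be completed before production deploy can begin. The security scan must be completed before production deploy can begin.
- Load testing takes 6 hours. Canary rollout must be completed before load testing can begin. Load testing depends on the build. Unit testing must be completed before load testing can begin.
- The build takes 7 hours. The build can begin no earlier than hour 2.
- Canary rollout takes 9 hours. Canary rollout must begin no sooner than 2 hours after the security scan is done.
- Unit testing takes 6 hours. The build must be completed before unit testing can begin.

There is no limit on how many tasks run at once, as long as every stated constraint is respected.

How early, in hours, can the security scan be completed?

The build waits on its own release at hour 2, so it starts at hour 2 and finishes at 2 + 7 = hour 9.
After the build (finishes hour 9), unit testing can start at hour 9 and finishes at hour 15.
The security scan cannot start until unit testing (finishes hour 15); the build (finishes hour 9). The controlling bound is hour 15, so the security scan finishes at 15 + 9 = hour 24.

24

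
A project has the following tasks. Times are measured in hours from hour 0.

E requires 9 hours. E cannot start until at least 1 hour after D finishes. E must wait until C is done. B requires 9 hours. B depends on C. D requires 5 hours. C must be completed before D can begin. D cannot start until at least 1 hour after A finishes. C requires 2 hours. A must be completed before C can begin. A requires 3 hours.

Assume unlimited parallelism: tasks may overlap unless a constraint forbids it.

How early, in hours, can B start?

5

A has no prerequisites, so it starts at hour 0 and finishes at hour 3.
After A (finishes hour 3), C can start at hour 3 and finishes at hour 5.
B waits on C (finishes hour 5), so the earliest it can start is hour 5.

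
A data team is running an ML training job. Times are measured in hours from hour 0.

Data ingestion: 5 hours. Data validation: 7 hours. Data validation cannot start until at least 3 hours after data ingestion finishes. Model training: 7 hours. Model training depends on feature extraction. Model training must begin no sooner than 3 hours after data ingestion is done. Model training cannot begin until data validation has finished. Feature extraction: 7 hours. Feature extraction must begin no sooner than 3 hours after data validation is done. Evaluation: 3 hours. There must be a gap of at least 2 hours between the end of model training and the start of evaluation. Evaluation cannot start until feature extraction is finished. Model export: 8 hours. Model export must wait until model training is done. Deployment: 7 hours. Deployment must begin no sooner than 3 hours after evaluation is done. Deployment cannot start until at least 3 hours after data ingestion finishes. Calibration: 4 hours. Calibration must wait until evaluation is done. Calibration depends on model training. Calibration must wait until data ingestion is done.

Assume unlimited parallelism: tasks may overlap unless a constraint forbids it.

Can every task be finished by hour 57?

Yes

Nothing blocks data ingestion, so it runs from hour 0 to hour 5.
After data ingestion (finishes hour 5, plus 3-hour gap → hour 8), data validation can start at hour 8 and finishes at hour 15.
Feature extraction waits on data validation (finishes hour 15, plus 3-hour gap → hour 18), so it starts at hour 18 and finishes at 18 + 7 = hour 25.
Model training has to wait for feature extraction (finishes hour 25); data ingestion (finishes hour 5, plus 3-hour gap → hour 8); data validation (finishes hour 15). The latest of these is hour 25, so model training runs hour 25 to 25 + 7 = hour 32.
Model export waits on model training (finishes hour 32), so it starts at hour 32 and finishes at 32 + 8 = hour 40.
For evaluation: model training (finishes hour 32, plus 2-hour gap → hour 34); feature extraction (finishes hour 25). Taking the maximum gives a start of hour 34, and it finishes at 34 + 3 = hour 37.
Deployment has to wait for evaluation (finishes hour 37, plus 3-hour gap → hour 40); data ingestion (finishes hour 5, plus 3-hour gap → hour 8). The latest of these is hour 40, so deployment runs hour 40 to 40 + 7 = hour 47.
Calibration needs all of evaluation (finishes hour 37); model training (finishes hour 32); data ingestion (finishes hour 5). That puts its earliest start at hour 37; it finishes at 37 + 4 = hour 41.
Every task is finished by hour 47, which is no later than the deadline of 57, so the schedule is feasible.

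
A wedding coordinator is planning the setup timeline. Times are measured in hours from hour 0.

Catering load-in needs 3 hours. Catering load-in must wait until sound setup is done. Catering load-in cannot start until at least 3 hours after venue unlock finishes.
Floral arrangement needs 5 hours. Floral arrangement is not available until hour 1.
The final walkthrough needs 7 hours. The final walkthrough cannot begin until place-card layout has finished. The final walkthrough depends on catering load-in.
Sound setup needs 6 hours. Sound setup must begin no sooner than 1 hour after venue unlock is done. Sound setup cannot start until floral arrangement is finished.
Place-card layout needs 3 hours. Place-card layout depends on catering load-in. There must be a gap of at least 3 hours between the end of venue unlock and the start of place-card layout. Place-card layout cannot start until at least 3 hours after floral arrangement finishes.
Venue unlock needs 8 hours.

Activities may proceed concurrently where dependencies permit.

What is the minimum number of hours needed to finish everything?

28

After its own release at hour 1, floral arrangement can start at hour 1 and finishes at hour 6.
Venue unlock has no prerequisites, so it starts at hour 0 and finishes at hour 8.
Sound setup has to wait for venue unlock (finishes hour 8, plus 1-hour gap → hour 9); floral arrangement (finishes hour 6). The latest of these is hour 9, so sound setup runs hour 9 to 9 + 6 = hour 15.
Catering load-in has to wait for sound setup (finishes hour 15); venue unlock (finishes hour 8, plus 3-hour gap → hour 11). The latest of these is hour 15, so catering load-in runs hour 15 to 15 + 3 = hour 18.
For place-card layout: catering load-in (finishes hour 18); venue unlock (finishes hour 8, plus 3-hour gap → hour 11); floral arrangement (finishes hour 6, plus 3-hour gap → hour 9). Taking the maximum gives a start of hour 18, and it finishes at 18 + 3 = hour 21.
The final walkthrough cannot start until place-card layout (finishes hour 21); catering load-in (finishes hour 18). The controlling bound is hour 21, so the final walkthrough finishes at 21 + 7 = hour 28.
All tasks are finished once the last one completes. Finish times: Venue unlock at 8, Floral arrangement at 6, Sound setup at 15, Catering load-in at 18, Place-card layout at 21, The final walkthrough at 28. The latest is hour 28.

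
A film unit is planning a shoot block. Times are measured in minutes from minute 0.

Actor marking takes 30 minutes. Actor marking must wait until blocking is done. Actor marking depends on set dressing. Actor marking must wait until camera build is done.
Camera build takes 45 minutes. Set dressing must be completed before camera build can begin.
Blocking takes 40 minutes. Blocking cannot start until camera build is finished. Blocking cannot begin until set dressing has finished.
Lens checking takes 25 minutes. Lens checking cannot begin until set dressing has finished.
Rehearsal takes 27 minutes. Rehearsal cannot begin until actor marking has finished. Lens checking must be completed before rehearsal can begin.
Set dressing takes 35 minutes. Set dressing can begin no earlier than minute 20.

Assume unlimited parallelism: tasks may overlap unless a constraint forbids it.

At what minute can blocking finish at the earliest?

140

Set dressing waits on its own release at minute 20, so it starts at minute 20 and finishes at 20 + 35 = minute 55.
Camera build cannot begin until set dressing (finishes minute 55). It runs from minute 55 to 55 + 45 = minute 100.
For blocking: camera build (finishes minute 100); set dressing (finishes minute 55). Taking the maximum gives a start of minute 100, and it finishes at 100 + 40 = minute 140.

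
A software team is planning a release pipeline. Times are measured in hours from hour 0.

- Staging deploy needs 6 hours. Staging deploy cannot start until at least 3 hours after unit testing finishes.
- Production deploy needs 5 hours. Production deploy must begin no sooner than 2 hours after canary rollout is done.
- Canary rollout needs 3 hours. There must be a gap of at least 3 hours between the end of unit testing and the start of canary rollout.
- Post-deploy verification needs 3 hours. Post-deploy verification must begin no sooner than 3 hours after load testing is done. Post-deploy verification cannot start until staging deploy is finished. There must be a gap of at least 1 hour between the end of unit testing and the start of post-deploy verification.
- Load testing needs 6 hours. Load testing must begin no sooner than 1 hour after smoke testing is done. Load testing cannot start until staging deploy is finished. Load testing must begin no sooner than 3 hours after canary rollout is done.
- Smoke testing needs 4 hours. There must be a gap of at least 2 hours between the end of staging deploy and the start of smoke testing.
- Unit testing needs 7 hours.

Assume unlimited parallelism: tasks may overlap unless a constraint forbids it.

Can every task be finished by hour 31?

Unit testing can start immediately at hour 0; it finishes at hour 7.
Canary rollout waits on unit testing (finishes hour 7, plus 3-hour gap → hour 10), so it starts at hour 10 and finishes at 10 + 3 = hour 13.
After canary rollout (finishes hour 13, plus 2-hour gap → hour 15), production deploy can start at hour 15 and finishes at hour 20.
After unit testing (finishes hour 7, plus 3-hour gap → hour 10), staging deploy can start at hour 10 and finishes at hour 16.
After staging deploy (finishes hour 16, plus 2-hour gap → hour 18), smoke testing can start at hour 18 and finishes at hour 22.
Load testing has to wait for smoke testing (finishes hour 22, plus 1-hour gap → hour 23); staging deploy (finishes hour 16); canary rollout (finishes hour 13, plus 3-hour gap → hour 16). The latest of these is hour 23, so load testing runs hour 23 to 23 + 6 = hour 29.
Post-deploy verification cannot start until load testing (finishes hour 29, plus 3-hour gap → hour 32); staging deploy (finishes hour 16); unit testing (finishes hour 7, plus 1-hour gap → hour 8). The controlling bound is hour 32, so post-deploy verification finishes at 32 + 3 = hour 35.
The earliest everything can be done is hour 35, which is after the deadline of 31, so it is not possible.

No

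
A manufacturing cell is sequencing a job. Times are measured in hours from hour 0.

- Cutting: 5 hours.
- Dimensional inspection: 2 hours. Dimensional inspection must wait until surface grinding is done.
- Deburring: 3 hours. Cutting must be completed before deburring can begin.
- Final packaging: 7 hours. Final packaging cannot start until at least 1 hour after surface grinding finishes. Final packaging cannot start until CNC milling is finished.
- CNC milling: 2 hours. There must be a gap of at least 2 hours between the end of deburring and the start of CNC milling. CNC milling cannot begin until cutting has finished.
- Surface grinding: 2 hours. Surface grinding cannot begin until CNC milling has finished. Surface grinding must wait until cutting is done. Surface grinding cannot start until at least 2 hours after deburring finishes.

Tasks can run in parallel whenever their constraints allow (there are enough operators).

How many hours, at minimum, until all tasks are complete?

22

Cutting can start immediately at hour 0; it finishes at hour 5.
After cutting (finishes hour 5), deburring can start at hour 5 and finishes at hour 8.
For CNC milling: deburring (finishes hour 8, plus 2-hour gap → hour 10); cutting (finishes hour 5). Taking the maximum gives a start of hour 10, and it finishes at 10 + 2 = hour 12.
For surface grinding: CNC milling (finishes hour 12); cutting (finishes hour 5); deburring (finishes hour 8, plus 2-hour gap → hour 10). Taking the maximum gives a start of hour 12, and it finishes at 12 + 2 = hour 14.
Final packaging has to wait for surface grinding (finishes hour 14, plus 1-hour gap → hour 15); CNC milling (finishes hour 12). The latest of these is hour 15, so final packaging runs hour 15 to 15 + 7 = hour 22.
Dimensional inspection cannot begin until surface grinding (finishes hour 14). It runs from hour 14 to 14 + 2 = hour 16.
All tasks are finished once the last one completes. Finish times: Cutting at 5, Deburring at 8, CNC milling at 12, Surface grinding at 14, Dimensional inspection at 16, Final packaging at 22. The latest is hour 22.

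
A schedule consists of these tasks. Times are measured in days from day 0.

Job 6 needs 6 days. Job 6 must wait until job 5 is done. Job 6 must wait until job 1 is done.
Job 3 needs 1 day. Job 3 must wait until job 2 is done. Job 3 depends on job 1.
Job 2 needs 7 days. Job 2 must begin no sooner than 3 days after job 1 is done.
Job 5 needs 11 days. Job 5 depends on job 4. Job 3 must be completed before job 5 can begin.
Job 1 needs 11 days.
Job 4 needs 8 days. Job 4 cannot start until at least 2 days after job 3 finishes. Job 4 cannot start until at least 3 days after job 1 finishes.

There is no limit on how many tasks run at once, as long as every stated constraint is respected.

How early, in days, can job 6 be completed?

Nothing blocks job 1, so it runs from day 0 to day 11.
After job 1 (finishes day 11, plus 3-day gap → day 14), job 2 can start at day 14 and finishes at day 21.
For job 3: job 2 (finishes day 21); job 1 (finishes day 11). Taking the maximum gives a start of day 21, and it finishes at 21 + 1 = day 22.
For job 4: job 3 (finishes day 22, plus 2-day gap → day 24); job 1 (finishes day 11, plus 3-day gap → day 14). Taking the maximum gives a start of day 24, and it finishes at 24 + 8 = day 32.
For job 5: job 4 (finishes day 32); job 3 (finishes day 22). Taking the maximum gives a start of day 32, and it finishes at 32 + 11 = day 43.
Job 6 cannot start until job 5 (finishes day 43); job 1 (finishes day 11). The controlling bound is day 43, so job 6 finishes at 43 + 6 = day 49.

49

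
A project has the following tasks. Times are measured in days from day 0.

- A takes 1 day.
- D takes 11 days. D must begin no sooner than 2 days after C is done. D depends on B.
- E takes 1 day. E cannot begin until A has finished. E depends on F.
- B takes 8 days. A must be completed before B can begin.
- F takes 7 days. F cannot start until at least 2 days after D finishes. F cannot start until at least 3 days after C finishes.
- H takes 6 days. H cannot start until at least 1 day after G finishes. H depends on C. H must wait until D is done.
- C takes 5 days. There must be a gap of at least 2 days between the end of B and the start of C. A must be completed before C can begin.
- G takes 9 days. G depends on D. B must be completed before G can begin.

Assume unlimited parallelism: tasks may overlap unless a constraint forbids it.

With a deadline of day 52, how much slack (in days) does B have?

A can start immediately at day 0; it finishes at day 1.
B waits on A (finishes day 1), so it starts at day 1 and finishes at 1 + 8 = day 9.

Working backward from the deadline:
E has no dependents, so it just needs to finish by day 52. Starting by 52 − 1 = day 51 achieves that.
F has to be done before E (must start by day 51). That means finishing by day 51, i.e. starting by 51 − 7 = day 44.
H has no dependents, so it just needs to finish by day 52. Starting by 52 − 6 = day 46 achieves that.
G has to be done before H (must start by day 46, minus 1-day gap → day 45). That means finishing by day 45, i.e. starting by 45 − 9 = day 36.
For D: F (must start by day 44, minus 2-day gap → day 42); G (must start by day 36); H (must start by day 46). The most restrictive is day 36; with an 11-day duration, D must start by day 25.
C has several dependents: D (must start by day 25, minus 2-day gap → day 23); F (must start by day 44, minus 3-day gap → day 41); H (must start by day 46). The earliest of those limits is day 23, so C must start by 23 − 5 = day 18.
B must finish in time for C (must start by day 18, minus 2-day gap → day 16); D (must start by day 25); G (must start by day 36). The tightest is day 16, so B must start by 16 − 8 = day 8.
So B can start as early as day 1 and as late as day 8, giving 8 − 1 = 7 days of slack.

7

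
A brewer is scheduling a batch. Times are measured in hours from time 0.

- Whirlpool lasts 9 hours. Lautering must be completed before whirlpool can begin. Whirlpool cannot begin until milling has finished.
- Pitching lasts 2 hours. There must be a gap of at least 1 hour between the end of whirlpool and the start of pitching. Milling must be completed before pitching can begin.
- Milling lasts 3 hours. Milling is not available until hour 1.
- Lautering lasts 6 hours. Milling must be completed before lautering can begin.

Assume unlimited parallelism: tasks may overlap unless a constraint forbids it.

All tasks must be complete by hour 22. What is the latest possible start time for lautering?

4

Nothing follows pitching; the deadline of hour 22 is its only limit. It must start by 22 − 2 = hour 20.
Whirlpool has to be done before pitching (must start by hour 20, minus 1-hour gap → hour 19). That means finishing by hour 19, i.e. starting by 19 − 9 = hour 10.
Since whirlpool (must start by hour 10) depends on it, lautering must finish by hour 10. Backing off its 6-hour duration gives a latest start of hour 4.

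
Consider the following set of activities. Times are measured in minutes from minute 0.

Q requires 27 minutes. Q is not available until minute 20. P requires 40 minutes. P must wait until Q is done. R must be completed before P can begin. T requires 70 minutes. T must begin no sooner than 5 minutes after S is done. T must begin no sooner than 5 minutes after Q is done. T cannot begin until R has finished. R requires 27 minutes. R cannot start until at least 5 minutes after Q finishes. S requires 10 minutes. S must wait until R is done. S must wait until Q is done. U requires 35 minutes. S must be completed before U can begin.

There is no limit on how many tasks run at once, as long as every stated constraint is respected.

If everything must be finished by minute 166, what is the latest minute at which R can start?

54

To finish by minute 166, P (duration 40) must start no later than minute 126.
Nothing follows T; the deadline of minute 166 is its only limit. It must start by 166 − 70 = minute 96.
U has no dependents, so it just needs to finish by minute 166. Starting by 166 − 35 = minute 131 achieves that.
S must finish in time for T (must start by minute 96, minus 5-minute gap → minute 91); U (must start by minute 131). The tightest is minute 91, so S must start by 91 − 10 = minute 81.
R must finish in time for P (must start by minute 126); S (must start by minute 81); T (must start by minute 96). The tightest is minute 81, so R must start by 81 − 27 = minute 54.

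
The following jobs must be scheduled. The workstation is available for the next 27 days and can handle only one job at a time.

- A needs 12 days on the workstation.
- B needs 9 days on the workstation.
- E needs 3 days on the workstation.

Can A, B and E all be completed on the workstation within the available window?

Yes

Running back to back, the jobs need 12 + 9 + 3 = 24 days on the workstation.
Since 24 ≤ 27, they fit within the window.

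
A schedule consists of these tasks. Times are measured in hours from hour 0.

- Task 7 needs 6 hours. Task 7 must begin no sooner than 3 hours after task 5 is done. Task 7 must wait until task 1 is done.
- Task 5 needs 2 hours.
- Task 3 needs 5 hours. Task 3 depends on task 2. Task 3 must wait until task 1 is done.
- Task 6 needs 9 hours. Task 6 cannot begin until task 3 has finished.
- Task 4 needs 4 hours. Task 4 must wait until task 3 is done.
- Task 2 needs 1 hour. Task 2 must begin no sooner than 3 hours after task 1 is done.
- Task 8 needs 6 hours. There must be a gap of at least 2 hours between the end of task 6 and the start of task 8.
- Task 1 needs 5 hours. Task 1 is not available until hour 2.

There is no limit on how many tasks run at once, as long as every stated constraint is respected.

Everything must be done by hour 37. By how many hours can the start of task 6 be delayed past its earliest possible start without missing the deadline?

4

Task 1 cannot begin until its own release at hour 2. It runs from hour 2 to 2 + 5 = hour 7.
Task 2 waits on task 1 (finishes hour 7, plus 3-hour gap → hour 10), so it starts at hour 10 and finishes at 10 + 1 = hour 11.
Task 3 has to wait for task 2 (finishes hour 11); task 1 (finishes hour 7). The latest of these is hour 11, so task 3 runs hour 11 to 11 + 5 = hour 16.
Task 6 waits on task 3 (finishes hour 16), so it starts at hour 16 and finishes at 16 + 9 = hour 25.

Working backward from the deadline:
Task 8 has no dependents, so it just needs to finish by hour 37. Starting by 37 − 6 = hour 31 achieves that.
Since task 8 (must start by hour 31, minus 2-hour gap → hour 29) depends on it, task 6 must finish by hour 29. Backing off its 9-hour duration gives a latest start of hour 20.
So task 6 can start as early as hour 16 and as late as hour 20, giving 20 − 16 = 4 hours of slack.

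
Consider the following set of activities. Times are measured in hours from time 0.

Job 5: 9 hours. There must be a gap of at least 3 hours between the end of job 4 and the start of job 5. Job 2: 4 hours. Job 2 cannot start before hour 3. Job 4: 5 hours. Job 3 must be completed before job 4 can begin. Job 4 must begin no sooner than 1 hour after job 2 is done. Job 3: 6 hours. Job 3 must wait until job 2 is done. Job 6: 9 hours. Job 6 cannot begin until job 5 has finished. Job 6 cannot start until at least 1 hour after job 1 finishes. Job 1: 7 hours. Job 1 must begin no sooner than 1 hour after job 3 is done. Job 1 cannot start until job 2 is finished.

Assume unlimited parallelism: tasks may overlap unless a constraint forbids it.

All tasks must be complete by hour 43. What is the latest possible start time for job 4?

17

Job 6 must finish by hour 43; it takes 9 hours, so it must start by 43 − 9 = hour 34.
Job 5 has to be done before job 6 (must start by hour 34). That means finishing by hour 34, i.e. starting by 34 − 9 = hour 25.
Job 4 feeds into job 5 (must start by hour 25, minus 3-hour gap → hour 22); so job 4 must finish by hour 22 and therefore start by hour 17.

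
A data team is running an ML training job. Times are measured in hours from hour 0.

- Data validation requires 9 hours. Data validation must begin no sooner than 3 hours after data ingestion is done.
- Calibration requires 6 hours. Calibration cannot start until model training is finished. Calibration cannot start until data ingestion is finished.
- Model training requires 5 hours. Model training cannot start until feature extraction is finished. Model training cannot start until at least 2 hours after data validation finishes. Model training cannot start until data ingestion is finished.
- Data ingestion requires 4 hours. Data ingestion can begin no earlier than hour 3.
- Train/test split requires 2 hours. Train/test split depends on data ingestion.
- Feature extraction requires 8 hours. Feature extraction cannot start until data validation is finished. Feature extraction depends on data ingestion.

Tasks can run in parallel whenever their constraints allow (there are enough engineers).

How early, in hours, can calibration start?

32

Data ingestion waits on its own release at hour 3, so it starts at hour 3 and finishes at 3 + 4 = hour 7.
After data ingestion (finishes hour 7, plus 3-hour gap → hour 10), data validation can start at hour 10 and finishes at hour 19.
For feature extraction: data validation (finishes hour 19); data ingestion (finishes hour 7). Taking the maximum gives a start of hour 19, and it finishes at 19 + 8 = hour 27.
Model training has to wait for feature extraction (finishes hour 27); data validation (finishes hour 19, plus 2-hour gap → hour 21); data ingestion (finishes hour 7). The latest of these is hour 27, so model training runs hour 27 to 27 + 5 = hour 32.
Calibration waits on model training (finishes hour 32); data ingestion (finishes hour 7). The latest of these is hour 32, which is the earliest calibration can start.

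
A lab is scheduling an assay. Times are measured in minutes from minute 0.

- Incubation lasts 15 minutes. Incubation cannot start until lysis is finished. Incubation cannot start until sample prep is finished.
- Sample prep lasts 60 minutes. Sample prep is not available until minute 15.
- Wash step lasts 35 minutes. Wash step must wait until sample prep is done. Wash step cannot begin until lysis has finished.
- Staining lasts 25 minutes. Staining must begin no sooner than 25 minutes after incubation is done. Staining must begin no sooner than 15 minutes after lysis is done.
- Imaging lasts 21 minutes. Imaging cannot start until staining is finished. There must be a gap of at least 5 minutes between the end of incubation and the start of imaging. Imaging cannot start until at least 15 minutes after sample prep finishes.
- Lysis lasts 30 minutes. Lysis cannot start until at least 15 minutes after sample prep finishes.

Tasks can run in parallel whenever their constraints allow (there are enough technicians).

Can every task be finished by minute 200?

After its own release at minute 15, sample prep can start at minute 15 and finishes at minute 75.
After sample prep (finishes minute 75, plus 15-minute gap → minute 90), lysis can start at minute 90 and finishes at minute 120.
Wash step has to wait for sample prep (finishes minute 75); lysis (finishes minute 120). The latest of these is minute 120, so wash step runs minute 120 to 120 + 35 = minute 155.
Incubation needs all of lysis (finishes minute 120); sample prep (finishes minute 75). That puts its earliest start at minute 120; it finishes at 120 + 15 = minute 135.
Staining has to wait for incubation (finishes minute 135, plus 25-minute gap → minute 160); lysis (finishes minute 120, plus 15-minute gap → minute 135). The latest of these is minute 160, so staining runs minute 160 to 160 + 25 = minute 185.
Imaging has to wait for staining (finishes minute 185); incubation (finishes minute 135, plus 5-minute gap → minute 140); sample prep (finishes minute 75, plus 15-minute gap → minute 90). The latest of these is minute 185, so imaging runs minute 185 to 185 + 21 = minute 206.
The earliest everything can be done is minute 206, which is after the deadline of 200, so it is not possible.

No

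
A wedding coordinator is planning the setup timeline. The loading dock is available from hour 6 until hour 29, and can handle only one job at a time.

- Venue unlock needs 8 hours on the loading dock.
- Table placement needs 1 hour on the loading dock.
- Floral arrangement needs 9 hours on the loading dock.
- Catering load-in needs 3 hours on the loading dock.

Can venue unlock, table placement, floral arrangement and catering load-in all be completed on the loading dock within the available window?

Yes

The loading dock window is 29 − 6 = 23 hours.
Running back to back, the jobs need 8 + 1 + 9 + 3 = 21 hours on the loading dock.
Since 21 ≤ 23, they fit within the window.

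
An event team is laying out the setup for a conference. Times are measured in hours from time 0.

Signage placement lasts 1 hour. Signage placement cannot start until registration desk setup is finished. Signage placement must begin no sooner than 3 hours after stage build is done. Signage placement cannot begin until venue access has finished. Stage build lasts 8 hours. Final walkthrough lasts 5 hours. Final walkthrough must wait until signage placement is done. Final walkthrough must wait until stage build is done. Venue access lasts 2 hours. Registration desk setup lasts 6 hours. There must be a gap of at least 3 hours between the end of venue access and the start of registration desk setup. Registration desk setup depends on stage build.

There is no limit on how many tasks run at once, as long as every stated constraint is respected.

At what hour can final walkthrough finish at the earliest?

Nothing blocks stage build, so it runs from hour 0 to hour 8.
Venue access can start immediately at hour 0; it finishes at hour 2.
Registration desk setup has to wait for venue access (finishes hour 2, plus 3-hour gap → hour 5); stage build (finishes hour 8). The latest of these is hour 8, so registration desk setup runs hour 8 to 8 + 6 = hour 14.
Signage placement has to wait for registration desk setup (finishes hour 14); stage build (finishes hour 8, plus 3-hour gap → hour 11); venue access (finishes hour 2). The latest of these is hour 14, so signage placement runs hour 14 to 14 + 1 = hour 15.
For final walkthrough: signage placement (finishes hour 15); stage build (finishes hour 8). Taking the maximum gives a start of hour 15, and it finishes at 15 + 5 = hour 20.

20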